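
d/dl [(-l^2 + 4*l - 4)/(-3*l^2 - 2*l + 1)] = 2*(7*l^2 - 13*l - 2)/(9*l^4 + 12*l^3 - 2*l^2 - 4*l + 1)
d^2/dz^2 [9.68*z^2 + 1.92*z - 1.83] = 19.3600000000000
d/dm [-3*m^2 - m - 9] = -6*m - 1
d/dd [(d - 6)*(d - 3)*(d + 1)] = 3*d^2 - 16*d + 9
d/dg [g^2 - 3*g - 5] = 2*g - 3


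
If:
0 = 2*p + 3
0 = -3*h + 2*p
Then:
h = -1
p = -3/2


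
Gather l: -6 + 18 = 12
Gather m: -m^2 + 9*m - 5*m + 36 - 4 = -m^2 + 4*m + 32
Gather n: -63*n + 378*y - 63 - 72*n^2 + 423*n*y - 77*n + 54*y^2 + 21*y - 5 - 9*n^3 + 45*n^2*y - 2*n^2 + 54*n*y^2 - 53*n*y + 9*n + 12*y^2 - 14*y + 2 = -9*n^3 + n^2*(45*y - 74) + n*(54*y^2 + 370*y - 131) + 66*y^2 + 385*y - 66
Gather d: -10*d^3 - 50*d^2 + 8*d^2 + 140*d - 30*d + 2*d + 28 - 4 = -10*d^3 - 42*d^2 + 112*d + 24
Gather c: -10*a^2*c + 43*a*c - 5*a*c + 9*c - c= c*(-10*a^2 + 38*a + 8)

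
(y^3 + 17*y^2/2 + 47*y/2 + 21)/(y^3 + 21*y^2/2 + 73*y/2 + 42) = (y + 2)/(y + 4)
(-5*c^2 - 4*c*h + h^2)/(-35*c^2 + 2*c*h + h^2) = (c + h)/(7*c + h)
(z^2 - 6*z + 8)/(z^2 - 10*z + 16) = (z - 4)/(z - 8)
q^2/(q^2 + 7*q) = q/(q + 7)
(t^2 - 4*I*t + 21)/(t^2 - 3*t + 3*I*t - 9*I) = (t - 7*I)/(t - 3)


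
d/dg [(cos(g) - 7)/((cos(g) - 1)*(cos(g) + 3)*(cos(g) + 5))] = 2*(cos(g)^3 - 7*cos(g)^2 - 49*cos(g) - 17)*sin(g)/((cos(g) - 1)^2*(cos(g) + 3)^2*(cos(g) + 5)^2)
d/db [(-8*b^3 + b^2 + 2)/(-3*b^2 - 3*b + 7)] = (24*b^4 + 48*b^3 - 171*b^2 + 26*b + 6)/(9*b^4 + 18*b^3 - 33*b^2 - 42*b + 49)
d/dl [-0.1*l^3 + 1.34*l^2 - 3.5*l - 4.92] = -0.3*l^2 + 2.68*l - 3.5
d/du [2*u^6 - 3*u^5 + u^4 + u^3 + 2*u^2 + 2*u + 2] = 12*u^5 - 15*u^4 + 4*u^3 + 3*u^2 + 4*u + 2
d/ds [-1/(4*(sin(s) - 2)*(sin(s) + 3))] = (sin(2*s) + cos(s))/(4*(sin(s) - 2)^2*(sin(s) + 3)^2)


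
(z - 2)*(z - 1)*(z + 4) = z^3 + z^2 - 10*z + 8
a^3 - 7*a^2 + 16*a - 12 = (a - 3)*(a - 2)^2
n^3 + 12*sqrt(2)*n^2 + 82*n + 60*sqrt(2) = (n + sqrt(2))*(n + 5*sqrt(2))*(n + 6*sqrt(2))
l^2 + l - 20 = (l - 4)*(l + 5)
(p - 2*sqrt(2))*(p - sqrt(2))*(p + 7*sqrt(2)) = p^3 + 4*sqrt(2)*p^2 - 38*p + 28*sqrt(2)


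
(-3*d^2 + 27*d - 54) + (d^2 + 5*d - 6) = -2*d^2 + 32*d - 60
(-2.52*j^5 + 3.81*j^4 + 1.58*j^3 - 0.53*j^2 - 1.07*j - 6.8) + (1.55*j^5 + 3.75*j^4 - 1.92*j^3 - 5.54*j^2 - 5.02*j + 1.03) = -0.97*j^5 + 7.56*j^4 - 0.34*j^3 - 6.07*j^2 - 6.09*j - 5.77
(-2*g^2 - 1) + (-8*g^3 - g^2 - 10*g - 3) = -8*g^3 - 3*g^2 - 10*g - 4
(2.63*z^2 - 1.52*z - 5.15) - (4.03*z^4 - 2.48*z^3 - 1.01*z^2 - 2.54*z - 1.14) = -4.03*z^4 + 2.48*z^3 + 3.64*z^2 + 1.02*z - 4.01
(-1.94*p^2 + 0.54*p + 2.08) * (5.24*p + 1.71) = -10.1656*p^3 - 0.4878*p^2 + 11.8226*p + 3.5568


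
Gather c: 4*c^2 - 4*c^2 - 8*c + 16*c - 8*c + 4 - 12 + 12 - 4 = 0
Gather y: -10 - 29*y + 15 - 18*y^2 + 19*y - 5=-18*y^2 - 10*y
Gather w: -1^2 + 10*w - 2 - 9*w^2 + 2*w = -9*w^2 + 12*w - 3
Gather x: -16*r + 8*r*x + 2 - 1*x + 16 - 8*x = -16*r + x*(8*r - 9) + 18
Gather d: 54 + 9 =63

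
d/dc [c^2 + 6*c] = 2*c + 6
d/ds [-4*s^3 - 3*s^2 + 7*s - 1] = -12*s^2 - 6*s + 7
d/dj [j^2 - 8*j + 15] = 2*j - 8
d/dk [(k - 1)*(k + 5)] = 2*k + 4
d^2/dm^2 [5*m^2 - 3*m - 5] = 10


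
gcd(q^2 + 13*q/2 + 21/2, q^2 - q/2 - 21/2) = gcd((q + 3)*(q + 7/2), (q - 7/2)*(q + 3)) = q + 3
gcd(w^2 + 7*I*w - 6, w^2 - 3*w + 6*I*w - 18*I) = w + 6*I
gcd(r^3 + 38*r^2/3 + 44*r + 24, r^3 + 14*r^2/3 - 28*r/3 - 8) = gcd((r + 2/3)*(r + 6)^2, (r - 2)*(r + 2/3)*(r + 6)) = r^2 + 20*r/3 + 4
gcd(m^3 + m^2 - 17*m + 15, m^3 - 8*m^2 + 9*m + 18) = m - 3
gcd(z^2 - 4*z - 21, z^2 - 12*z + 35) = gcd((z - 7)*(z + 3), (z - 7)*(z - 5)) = z - 7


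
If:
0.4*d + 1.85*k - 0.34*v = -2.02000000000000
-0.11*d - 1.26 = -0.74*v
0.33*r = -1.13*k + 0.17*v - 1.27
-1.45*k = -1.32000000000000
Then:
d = -8.94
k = 0.91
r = -6.77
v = 0.37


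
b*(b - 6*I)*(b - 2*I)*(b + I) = b^4 - 7*I*b^3 - 4*b^2 - 12*I*b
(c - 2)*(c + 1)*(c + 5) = c^3 + 4*c^2 - 7*c - 10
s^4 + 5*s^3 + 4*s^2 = s^2*(s + 1)*(s + 4)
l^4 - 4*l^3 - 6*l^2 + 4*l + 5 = (l - 5)*(l - 1)*(l + 1)^2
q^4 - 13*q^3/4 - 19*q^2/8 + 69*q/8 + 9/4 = (q - 3)*(q - 2)*(q + 1/4)*(q + 3/2)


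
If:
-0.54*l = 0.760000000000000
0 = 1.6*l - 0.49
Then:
No Solution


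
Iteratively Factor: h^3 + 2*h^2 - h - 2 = (h + 2)*(h^2 - 1) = (h - 1)*(h + 2)*(h + 1)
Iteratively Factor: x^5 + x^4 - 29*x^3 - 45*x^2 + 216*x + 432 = (x + 3)*(x^4 - 2*x^3 - 23*x^2 + 24*x + 144) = (x - 4)*(x + 3)*(x^3 + 2*x^2 - 15*x - 36) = (x - 4)*(x + 3)^2*(x^2 - x - 12) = (x - 4)^2*(x + 3)^2*(x + 3)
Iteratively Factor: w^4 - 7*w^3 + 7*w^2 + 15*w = (w)*(w^3 - 7*w^2 + 7*w + 15) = w*(w + 1)*(w^2 - 8*w + 15) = w*(w - 3)*(w + 1)*(w - 5)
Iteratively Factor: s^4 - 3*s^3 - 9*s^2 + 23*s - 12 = (s - 1)*(s^3 - 2*s^2 - 11*s + 12) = (s - 1)*(s + 3)*(s^2 - 5*s + 4) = (s - 4)*(s - 1)*(s + 3)*(s - 1)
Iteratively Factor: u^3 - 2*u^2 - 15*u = (u + 3)*(u^2 - 5*u) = u*(u + 3)*(u - 5)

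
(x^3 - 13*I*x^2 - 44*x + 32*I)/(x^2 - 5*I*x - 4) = x - 8*I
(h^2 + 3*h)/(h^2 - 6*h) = (h + 3)/(h - 6)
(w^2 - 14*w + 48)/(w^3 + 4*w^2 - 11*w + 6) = (w^2 - 14*w + 48)/(w^3 + 4*w^2 - 11*w + 6)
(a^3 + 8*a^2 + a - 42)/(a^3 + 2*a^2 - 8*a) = (a^2 + 10*a + 21)/(a*(a + 4))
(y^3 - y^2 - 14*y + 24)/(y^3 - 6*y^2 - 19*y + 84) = (y - 2)/(y - 7)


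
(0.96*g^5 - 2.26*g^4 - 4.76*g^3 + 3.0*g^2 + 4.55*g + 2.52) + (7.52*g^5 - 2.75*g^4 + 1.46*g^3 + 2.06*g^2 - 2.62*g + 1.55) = 8.48*g^5 - 5.01*g^4 - 3.3*g^3 + 5.06*g^2 + 1.93*g + 4.07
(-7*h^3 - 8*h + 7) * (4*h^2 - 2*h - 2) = -28*h^5 + 14*h^4 - 18*h^3 + 44*h^2 + 2*h - 14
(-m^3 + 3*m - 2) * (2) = -2*m^3 + 6*m - 4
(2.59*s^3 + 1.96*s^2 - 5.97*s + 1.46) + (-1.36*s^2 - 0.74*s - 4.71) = 2.59*s^3 + 0.6*s^2 - 6.71*s - 3.25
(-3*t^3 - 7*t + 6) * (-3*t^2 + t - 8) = 9*t^5 - 3*t^4 + 45*t^3 - 25*t^2 + 62*t - 48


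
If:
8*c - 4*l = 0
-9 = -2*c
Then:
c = 9/2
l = 9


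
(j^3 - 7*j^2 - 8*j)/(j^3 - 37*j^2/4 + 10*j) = 4*(j + 1)/(4*j - 5)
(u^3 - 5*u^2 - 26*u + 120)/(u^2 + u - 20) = u - 6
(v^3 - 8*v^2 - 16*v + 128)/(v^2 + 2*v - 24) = (v^2 - 4*v - 32)/(v + 6)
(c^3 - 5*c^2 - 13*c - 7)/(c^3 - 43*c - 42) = (c + 1)/(c + 6)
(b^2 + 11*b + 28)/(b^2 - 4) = (b^2 + 11*b + 28)/(b^2 - 4)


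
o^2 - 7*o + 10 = (o - 5)*(o - 2)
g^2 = g^2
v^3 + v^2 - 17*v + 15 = (v - 3)*(v - 1)*(v + 5)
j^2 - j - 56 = (j - 8)*(j + 7)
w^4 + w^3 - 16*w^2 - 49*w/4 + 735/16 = (w - 7/2)*(w - 3/2)*(w + 5/2)*(w + 7/2)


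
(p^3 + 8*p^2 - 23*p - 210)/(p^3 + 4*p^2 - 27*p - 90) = (p + 7)/(p + 3)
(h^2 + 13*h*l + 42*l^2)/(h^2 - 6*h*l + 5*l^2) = (h^2 + 13*h*l + 42*l^2)/(h^2 - 6*h*l + 5*l^2)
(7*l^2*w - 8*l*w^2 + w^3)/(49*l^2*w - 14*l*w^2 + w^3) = (-l + w)/(-7*l + w)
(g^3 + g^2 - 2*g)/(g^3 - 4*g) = (g - 1)/(g - 2)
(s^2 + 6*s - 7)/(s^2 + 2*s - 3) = (s + 7)/(s + 3)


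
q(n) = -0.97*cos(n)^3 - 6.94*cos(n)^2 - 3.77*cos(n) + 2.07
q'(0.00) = 0.00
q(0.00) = -9.61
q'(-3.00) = 1.00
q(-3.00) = -0.06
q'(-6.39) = -2.18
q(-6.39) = -9.49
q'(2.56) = -3.18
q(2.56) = 0.94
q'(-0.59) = -9.63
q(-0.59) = -6.41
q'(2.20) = -2.74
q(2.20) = 2.08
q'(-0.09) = -1.84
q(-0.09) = -9.53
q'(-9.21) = 1.49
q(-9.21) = 0.03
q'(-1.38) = -6.39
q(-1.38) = 1.10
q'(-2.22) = 2.83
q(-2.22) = 2.03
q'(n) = 2.91*sin(n)*cos(n)^2 + 13.88*sin(n)*cos(n) + 3.77*sin(n)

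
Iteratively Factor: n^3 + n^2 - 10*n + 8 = (n - 2)*(n^2 + 3*n - 4) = (n - 2)*(n - 1)*(n + 4)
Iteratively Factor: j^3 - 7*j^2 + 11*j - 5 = (j - 5)*(j^2 - 2*j + 1) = (j - 5)*(j - 1)*(j - 1)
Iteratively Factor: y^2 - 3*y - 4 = (y - 4)*(y + 1)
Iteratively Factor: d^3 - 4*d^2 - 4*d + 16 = (d + 2)*(d^2 - 6*d + 8) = (d - 2)*(d + 2)*(d - 4)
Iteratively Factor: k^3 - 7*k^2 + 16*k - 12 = (k - 2)*(k^2 - 5*k + 6) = (k - 2)^2*(k - 3)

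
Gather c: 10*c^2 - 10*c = 10*c^2 - 10*c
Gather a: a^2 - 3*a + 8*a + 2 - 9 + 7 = a^2 + 5*a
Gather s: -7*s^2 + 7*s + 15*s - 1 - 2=-7*s^2 + 22*s - 3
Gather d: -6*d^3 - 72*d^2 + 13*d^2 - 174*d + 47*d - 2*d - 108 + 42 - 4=-6*d^3 - 59*d^2 - 129*d - 70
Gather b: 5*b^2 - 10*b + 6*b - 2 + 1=5*b^2 - 4*b - 1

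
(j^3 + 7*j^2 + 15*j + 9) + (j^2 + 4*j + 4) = j^3 + 8*j^2 + 19*j + 13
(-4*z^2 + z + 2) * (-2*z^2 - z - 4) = 8*z^4 + 2*z^3 + 11*z^2 - 6*z - 8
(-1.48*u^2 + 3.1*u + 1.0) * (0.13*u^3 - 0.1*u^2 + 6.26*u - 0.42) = -0.1924*u^5 + 0.551*u^4 - 9.4448*u^3 + 19.9276*u^2 + 4.958*u - 0.42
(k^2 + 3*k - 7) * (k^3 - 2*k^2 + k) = k^5 + k^4 - 12*k^3 + 17*k^2 - 7*k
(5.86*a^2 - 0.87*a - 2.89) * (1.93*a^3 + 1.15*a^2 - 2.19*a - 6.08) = 11.3098*a^5 + 5.0599*a^4 - 19.4116*a^3 - 37.047*a^2 + 11.6187*a + 17.5712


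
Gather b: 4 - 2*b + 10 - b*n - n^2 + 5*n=b*(-n - 2) - n^2 + 5*n + 14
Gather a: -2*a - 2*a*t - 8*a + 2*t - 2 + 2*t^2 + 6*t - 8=a*(-2*t - 10) + 2*t^2 + 8*t - 10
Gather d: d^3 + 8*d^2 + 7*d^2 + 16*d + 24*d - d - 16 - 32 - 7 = d^3 + 15*d^2 + 39*d - 55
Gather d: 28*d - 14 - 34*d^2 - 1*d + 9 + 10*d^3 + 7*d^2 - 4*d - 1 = 10*d^3 - 27*d^2 + 23*d - 6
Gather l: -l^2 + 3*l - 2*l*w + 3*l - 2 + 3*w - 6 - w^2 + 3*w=-l^2 + l*(6 - 2*w) - w^2 + 6*w - 8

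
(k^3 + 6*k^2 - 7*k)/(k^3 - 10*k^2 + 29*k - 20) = k*(k + 7)/(k^2 - 9*k + 20)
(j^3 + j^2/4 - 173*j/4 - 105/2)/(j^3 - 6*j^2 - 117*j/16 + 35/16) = 4*(j + 6)/(4*j - 1)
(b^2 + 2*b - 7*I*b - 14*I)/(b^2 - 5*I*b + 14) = (b + 2)/(b + 2*I)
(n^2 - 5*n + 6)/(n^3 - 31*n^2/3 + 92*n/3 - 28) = 3*(n - 3)/(3*n^2 - 25*n + 42)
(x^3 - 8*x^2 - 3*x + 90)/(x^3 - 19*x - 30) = (x - 6)/(x + 2)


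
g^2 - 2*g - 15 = (g - 5)*(g + 3)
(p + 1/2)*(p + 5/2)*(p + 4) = p^3 + 7*p^2 + 53*p/4 + 5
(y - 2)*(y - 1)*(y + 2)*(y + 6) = y^4 + 5*y^3 - 10*y^2 - 20*y + 24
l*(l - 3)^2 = l^3 - 6*l^2 + 9*l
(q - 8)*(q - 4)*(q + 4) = q^3 - 8*q^2 - 16*q + 128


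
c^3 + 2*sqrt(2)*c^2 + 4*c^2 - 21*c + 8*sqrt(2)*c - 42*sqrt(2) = (c - 3)*(c + 7)*(c + 2*sqrt(2))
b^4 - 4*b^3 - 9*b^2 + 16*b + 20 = (b - 5)*(b - 2)*(b + 1)*(b + 2)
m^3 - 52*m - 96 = (m - 8)*(m + 2)*(m + 6)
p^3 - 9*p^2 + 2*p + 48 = (p - 8)*(p - 3)*(p + 2)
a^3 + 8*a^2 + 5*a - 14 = (a - 1)*(a + 2)*(a + 7)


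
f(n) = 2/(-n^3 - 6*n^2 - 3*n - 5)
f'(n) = 2*(3*n^2 + 12*n + 3)/(-n^3 - 6*n^2 - 3*n - 5)^2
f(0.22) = -0.34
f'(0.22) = 0.33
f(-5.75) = 0.50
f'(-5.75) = 4.18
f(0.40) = -0.28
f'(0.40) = 0.32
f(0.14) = -0.36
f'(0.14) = 0.31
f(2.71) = -0.03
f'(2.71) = 0.02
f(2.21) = -0.04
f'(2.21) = 0.03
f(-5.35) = -0.26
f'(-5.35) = 0.86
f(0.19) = -0.35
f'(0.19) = 0.32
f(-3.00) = -0.09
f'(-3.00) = -0.02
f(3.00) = -0.02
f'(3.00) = 0.01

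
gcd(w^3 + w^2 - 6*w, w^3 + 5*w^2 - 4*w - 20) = w - 2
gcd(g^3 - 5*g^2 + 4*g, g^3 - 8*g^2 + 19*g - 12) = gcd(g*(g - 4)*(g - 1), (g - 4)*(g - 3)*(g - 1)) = g^2 - 5*g + 4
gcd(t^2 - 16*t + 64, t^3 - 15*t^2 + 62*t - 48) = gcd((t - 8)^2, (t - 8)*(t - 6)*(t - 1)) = t - 8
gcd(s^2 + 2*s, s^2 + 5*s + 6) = s + 2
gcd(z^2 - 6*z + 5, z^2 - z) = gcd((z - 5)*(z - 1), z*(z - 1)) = z - 1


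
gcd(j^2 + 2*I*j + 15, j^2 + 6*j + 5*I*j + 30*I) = j + 5*I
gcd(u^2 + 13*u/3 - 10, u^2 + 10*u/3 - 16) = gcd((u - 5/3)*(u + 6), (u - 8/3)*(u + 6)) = u + 6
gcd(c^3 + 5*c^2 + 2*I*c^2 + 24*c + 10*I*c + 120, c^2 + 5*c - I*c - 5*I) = c + 5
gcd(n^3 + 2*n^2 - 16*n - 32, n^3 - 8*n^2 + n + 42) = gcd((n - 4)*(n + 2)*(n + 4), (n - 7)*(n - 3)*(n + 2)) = n + 2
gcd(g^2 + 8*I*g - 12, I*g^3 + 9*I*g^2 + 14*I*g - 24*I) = 1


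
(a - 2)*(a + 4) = a^2 + 2*a - 8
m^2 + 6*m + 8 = (m + 2)*(m + 4)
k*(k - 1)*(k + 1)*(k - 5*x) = k^4 - 5*k^3*x - k^2 + 5*k*x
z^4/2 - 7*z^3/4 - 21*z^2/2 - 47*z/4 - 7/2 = (z/2 + 1)*(z - 7)*(z + 1/2)*(z + 1)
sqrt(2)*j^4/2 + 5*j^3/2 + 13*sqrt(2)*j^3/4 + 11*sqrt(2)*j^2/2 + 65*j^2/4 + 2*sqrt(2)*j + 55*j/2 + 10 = (j + 1/2)*(j + 4)*(j + 5*sqrt(2)/2)*(sqrt(2)*j/2 + sqrt(2))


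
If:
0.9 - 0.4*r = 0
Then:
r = 2.25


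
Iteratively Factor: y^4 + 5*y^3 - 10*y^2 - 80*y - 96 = (y + 2)*(y^3 + 3*y^2 - 16*y - 48) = (y - 4)*(y + 2)*(y^2 + 7*y + 12) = (y - 4)*(y + 2)*(y + 4)*(y + 3)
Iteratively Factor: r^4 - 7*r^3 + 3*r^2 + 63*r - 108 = (r - 4)*(r^3 - 3*r^2 - 9*r + 27) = (r - 4)*(r - 3)*(r^2 - 9) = (r - 4)*(r - 3)^2*(r + 3)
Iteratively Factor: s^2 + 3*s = (s + 3)*(s)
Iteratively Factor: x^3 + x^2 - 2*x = (x)*(x^2 + x - 2) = x*(x - 1)*(x + 2)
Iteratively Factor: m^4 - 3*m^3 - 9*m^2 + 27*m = (m)*(m^3 - 3*m^2 - 9*m + 27) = m*(m - 3)*(m^2 - 9) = m*(m - 3)*(m + 3)*(m - 3)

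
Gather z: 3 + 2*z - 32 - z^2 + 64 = -z^2 + 2*z + 35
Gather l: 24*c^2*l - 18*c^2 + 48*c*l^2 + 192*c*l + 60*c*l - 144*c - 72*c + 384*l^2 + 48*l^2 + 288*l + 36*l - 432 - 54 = -18*c^2 - 216*c + l^2*(48*c + 432) + l*(24*c^2 + 252*c + 324) - 486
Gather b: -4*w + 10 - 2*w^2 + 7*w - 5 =-2*w^2 + 3*w + 5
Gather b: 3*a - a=2*a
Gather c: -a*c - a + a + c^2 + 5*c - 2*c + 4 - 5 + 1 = c^2 + c*(3 - a)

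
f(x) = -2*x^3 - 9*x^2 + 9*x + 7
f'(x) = -6*x^2 - 18*x + 9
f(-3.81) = -47.32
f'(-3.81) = -9.52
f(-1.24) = -14.19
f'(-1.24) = 22.09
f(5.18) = -465.86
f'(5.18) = -245.23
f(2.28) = -42.97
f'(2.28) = -63.23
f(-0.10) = 6.01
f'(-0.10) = 10.74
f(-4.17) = -42.01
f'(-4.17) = -20.27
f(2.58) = -64.03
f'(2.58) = -77.38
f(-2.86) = -45.57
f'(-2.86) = 11.40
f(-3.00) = -47.00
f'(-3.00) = 9.00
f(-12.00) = 2059.00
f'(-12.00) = -639.00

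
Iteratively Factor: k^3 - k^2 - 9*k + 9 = (k + 3)*(k^2 - 4*k + 3) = (k - 1)*(k + 3)*(k - 3)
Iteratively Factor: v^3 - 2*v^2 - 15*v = (v - 5)*(v^2 + 3*v) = v*(v - 5)*(v + 3)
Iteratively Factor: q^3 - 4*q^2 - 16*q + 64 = (q + 4)*(q^2 - 8*q + 16) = (q - 4)*(q + 4)*(q - 4)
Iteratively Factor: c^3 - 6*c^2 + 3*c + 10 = (c - 2)*(c^2 - 4*c - 5) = (c - 5)*(c - 2)*(c + 1)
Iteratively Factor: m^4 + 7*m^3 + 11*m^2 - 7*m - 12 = (m + 3)*(m^3 + 4*m^2 - m - 4) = (m - 1)*(m + 3)*(m^2 + 5*m + 4) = (m - 1)*(m + 3)*(m + 4)*(m + 1)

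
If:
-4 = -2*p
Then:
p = 2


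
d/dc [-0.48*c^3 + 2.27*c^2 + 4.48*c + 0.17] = -1.44*c^2 + 4.54*c + 4.48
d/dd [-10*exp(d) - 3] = -10*exp(d)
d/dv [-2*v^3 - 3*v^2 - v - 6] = -6*v^2 - 6*v - 1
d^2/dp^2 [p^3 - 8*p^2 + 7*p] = 6*p - 16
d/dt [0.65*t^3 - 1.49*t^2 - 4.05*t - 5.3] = 1.95*t^2 - 2.98*t - 4.05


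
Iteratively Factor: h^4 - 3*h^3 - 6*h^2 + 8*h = (h + 2)*(h^3 - 5*h^2 + 4*h) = (h - 1)*(h + 2)*(h^2 - 4*h) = h*(h - 1)*(h + 2)*(h - 4)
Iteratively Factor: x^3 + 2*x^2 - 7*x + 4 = (x + 4)*(x^2 - 2*x + 1) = (x - 1)*(x + 4)*(x - 1)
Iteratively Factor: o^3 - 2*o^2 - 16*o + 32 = (o - 4)*(o^2 + 2*o - 8) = (o - 4)*(o - 2)*(o + 4)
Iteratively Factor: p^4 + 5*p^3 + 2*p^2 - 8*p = (p - 1)*(p^3 + 6*p^2 + 8*p) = (p - 1)*(p + 2)*(p^2 + 4*p) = p*(p - 1)*(p + 2)*(p + 4)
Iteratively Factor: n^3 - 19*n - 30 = (n + 3)*(n^2 - 3*n - 10) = (n - 5)*(n + 3)*(n + 2)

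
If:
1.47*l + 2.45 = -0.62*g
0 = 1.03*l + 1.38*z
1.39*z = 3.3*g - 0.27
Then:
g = 0.70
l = -1.96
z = 1.46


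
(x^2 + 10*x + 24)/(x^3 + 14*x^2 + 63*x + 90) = (x + 4)/(x^2 + 8*x + 15)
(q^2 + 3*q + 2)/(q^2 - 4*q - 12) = (q + 1)/(q - 6)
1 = 1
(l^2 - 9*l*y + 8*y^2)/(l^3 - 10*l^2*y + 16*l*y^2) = (-l + y)/(l*(-l + 2*y))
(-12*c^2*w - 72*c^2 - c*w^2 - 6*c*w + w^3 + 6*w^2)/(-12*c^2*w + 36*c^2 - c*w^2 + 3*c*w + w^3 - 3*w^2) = (w + 6)/(w - 3)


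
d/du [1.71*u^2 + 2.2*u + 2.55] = 3.42*u + 2.2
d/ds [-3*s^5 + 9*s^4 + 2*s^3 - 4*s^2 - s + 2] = -15*s^4 + 36*s^3 + 6*s^2 - 8*s - 1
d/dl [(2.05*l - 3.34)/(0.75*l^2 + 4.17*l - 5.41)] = (-1.5375*l^2 + 5.01*l + 2.8373)/(0.5625*l^4 + 6.255*l^3 + 9.2739*l^2 - 45.1194*l + 29.2681)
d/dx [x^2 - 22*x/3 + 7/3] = 2*x - 22/3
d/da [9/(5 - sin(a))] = 9*cos(a)/(sin(a) - 5)^2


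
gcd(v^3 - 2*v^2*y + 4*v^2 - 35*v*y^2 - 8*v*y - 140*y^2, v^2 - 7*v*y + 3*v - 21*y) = -v + 7*y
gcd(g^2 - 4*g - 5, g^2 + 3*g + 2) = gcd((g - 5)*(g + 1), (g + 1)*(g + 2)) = g + 1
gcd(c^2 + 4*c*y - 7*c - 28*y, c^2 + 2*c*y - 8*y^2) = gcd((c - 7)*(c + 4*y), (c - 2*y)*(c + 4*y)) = c + 4*y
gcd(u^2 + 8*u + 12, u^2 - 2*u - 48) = u + 6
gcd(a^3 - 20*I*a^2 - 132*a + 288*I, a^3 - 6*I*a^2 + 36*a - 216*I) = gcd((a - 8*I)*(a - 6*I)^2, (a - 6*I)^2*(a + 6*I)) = a^2 - 12*I*a - 36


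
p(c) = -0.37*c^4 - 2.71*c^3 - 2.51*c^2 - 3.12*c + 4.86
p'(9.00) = -1785.75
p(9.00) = -4629.69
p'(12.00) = -3791.52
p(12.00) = -12749.22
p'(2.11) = -63.81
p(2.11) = -45.69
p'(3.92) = -236.88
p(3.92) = -296.55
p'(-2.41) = -17.53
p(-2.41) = 23.25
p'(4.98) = -412.54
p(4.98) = -635.20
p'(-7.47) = 197.63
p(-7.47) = -134.36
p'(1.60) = -38.03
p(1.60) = -20.08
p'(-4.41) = -12.16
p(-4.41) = 62.29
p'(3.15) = -145.86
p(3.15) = -151.01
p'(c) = -1.48*c^3 - 8.13*c^2 - 5.02*c - 3.12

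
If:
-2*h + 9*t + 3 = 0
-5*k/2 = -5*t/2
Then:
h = 9*t/2 + 3/2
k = t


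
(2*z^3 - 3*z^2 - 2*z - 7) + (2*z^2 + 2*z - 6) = 2*z^3 - z^2 - 13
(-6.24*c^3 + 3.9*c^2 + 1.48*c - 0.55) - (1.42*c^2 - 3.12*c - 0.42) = -6.24*c^3 + 2.48*c^2 + 4.6*c - 0.13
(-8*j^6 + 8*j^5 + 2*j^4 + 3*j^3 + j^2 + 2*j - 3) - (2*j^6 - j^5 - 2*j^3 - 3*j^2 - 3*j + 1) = -10*j^6 + 9*j^5 + 2*j^4 + 5*j^3 + 4*j^2 + 5*j - 4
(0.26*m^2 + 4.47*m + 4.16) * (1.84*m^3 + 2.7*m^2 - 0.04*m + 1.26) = 0.4784*m^5 + 8.9268*m^4 + 19.713*m^3 + 11.3808*m^2 + 5.4658*m + 5.2416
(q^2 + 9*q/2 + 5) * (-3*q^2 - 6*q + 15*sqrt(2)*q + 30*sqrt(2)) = -3*q^4 - 39*q^3/2 + 15*sqrt(2)*q^3 - 42*q^2 + 195*sqrt(2)*q^2/2 - 30*q + 210*sqrt(2)*q + 150*sqrt(2)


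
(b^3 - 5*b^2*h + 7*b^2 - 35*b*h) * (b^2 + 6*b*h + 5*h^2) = b^5 + b^4*h + 7*b^4 - 25*b^3*h^2 + 7*b^3*h - 25*b^2*h^3 - 175*b^2*h^2 - 175*b*h^3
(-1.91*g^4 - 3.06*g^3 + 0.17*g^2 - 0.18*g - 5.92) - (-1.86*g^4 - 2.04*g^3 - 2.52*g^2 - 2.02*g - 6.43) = -0.0499999999999998*g^4 - 1.02*g^3 + 2.69*g^2 + 1.84*g + 0.51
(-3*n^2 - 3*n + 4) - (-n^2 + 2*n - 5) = -2*n^2 - 5*n + 9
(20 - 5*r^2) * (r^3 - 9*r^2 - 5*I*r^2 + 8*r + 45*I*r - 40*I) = -5*r^5 + 45*r^4 + 25*I*r^4 - 20*r^3 - 225*I*r^3 - 180*r^2 + 100*I*r^2 + 160*r + 900*I*r - 800*I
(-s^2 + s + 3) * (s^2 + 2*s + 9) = -s^4 - s^3 - 4*s^2 + 15*s + 27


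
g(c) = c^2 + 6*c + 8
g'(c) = 2*c + 6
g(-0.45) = 5.50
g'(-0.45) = 5.10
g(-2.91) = -0.99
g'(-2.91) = 0.18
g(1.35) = 17.92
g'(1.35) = 8.70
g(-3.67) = -0.55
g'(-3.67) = -1.34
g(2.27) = 26.77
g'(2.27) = 10.54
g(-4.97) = 2.88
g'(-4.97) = -3.94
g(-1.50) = 1.25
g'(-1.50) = 3.00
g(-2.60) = -0.84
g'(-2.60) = 0.80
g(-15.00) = 143.00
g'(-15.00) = -24.00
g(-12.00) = 80.00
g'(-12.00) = -18.00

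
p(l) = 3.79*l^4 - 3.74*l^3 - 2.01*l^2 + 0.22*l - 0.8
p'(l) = 15.16*l^3 - 11.22*l^2 - 4.02*l + 0.22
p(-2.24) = 126.08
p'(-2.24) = -217.46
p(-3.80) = 964.83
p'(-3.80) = -978.38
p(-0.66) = -0.03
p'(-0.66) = -6.37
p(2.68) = 108.88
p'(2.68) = 200.67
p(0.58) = -1.65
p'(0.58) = -2.93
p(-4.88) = 2534.31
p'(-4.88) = -2009.17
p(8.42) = 16675.64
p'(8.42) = 8220.64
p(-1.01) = 4.72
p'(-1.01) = -22.78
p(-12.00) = 84759.28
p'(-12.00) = -27763.70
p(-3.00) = 388.42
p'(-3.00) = -498.02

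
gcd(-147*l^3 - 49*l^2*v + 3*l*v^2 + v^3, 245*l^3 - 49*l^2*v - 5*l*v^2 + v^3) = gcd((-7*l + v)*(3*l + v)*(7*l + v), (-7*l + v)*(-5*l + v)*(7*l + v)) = -49*l^2 + v^2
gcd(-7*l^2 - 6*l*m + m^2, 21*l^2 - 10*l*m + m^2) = 7*l - m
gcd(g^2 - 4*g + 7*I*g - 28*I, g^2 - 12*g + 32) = g - 4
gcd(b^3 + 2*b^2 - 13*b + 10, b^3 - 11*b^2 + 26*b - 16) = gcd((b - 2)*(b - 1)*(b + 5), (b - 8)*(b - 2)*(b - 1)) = b^2 - 3*b + 2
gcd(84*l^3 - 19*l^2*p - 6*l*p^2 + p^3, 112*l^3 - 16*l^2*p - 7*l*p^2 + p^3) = -28*l^2 - 3*l*p + p^2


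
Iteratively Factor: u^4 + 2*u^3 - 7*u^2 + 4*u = (u)*(u^3 + 2*u^2 - 7*u + 4) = u*(u - 1)*(u^2 + 3*u - 4) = u*(u - 1)^2*(u + 4)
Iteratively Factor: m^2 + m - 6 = (m + 3)*(m - 2)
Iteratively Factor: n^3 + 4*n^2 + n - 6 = (n + 2)*(n^2 + 2*n - 3) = (n + 2)*(n + 3)*(n - 1)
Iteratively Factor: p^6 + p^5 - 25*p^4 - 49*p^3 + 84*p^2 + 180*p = (p + 2)*(p^5 - p^4 - 23*p^3 - 3*p^2 + 90*p) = (p + 2)*(p + 3)*(p^4 - 4*p^3 - 11*p^2 + 30*p) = (p - 5)*(p + 2)*(p + 3)*(p^3 + p^2 - 6*p) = (p - 5)*(p + 2)*(p + 3)^2*(p^2 - 2*p) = p*(p - 5)*(p + 2)*(p + 3)^2*(p - 2)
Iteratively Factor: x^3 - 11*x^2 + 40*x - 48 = (x - 4)*(x^2 - 7*x + 12) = (x - 4)*(x - 3)*(x - 4)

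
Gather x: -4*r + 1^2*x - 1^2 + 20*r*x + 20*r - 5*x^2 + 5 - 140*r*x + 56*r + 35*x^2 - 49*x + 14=72*r + 30*x^2 + x*(-120*r - 48) + 18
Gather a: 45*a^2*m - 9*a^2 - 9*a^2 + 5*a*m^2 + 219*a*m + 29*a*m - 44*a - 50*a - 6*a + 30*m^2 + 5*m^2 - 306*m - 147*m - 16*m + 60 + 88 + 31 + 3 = a^2*(45*m - 18) + a*(5*m^2 + 248*m - 100) + 35*m^2 - 469*m + 182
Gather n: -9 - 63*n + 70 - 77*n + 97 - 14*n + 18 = 176 - 154*n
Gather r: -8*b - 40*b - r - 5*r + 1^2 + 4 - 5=-48*b - 6*r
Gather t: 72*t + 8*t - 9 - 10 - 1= 80*t - 20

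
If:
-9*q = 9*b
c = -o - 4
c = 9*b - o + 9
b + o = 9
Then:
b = -13/9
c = -130/9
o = 94/9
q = 13/9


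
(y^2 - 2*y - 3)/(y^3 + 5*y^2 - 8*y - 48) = (y + 1)/(y^2 + 8*y + 16)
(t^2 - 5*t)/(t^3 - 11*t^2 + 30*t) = 1/(t - 6)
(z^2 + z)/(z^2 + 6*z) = (z + 1)/(z + 6)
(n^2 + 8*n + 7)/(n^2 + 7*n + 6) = (n + 7)/(n + 6)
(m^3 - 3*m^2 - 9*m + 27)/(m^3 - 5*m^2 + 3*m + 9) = (m + 3)/(m + 1)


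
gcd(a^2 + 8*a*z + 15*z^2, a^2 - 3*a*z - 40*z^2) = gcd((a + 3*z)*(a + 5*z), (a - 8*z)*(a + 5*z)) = a + 5*z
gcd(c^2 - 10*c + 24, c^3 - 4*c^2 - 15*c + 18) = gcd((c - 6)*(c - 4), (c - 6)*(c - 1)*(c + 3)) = c - 6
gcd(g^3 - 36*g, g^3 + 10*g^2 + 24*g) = g^2 + 6*g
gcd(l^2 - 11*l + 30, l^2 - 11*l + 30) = l^2 - 11*l + 30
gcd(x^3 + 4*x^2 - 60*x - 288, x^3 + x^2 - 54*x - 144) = x^2 - 2*x - 48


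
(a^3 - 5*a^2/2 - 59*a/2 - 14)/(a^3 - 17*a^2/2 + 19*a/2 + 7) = (a + 4)/(a - 2)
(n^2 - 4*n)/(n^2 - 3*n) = (n - 4)/(n - 3)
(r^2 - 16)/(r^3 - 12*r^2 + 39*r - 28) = (r + 4)/(r^2 - 8*r + 7)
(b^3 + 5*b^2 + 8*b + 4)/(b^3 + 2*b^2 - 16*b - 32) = (b^2 + 3*b + 2)/(b^2 - 16)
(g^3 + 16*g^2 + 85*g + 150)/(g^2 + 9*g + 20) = (g^2 + 11*g + 30)/(g + 4)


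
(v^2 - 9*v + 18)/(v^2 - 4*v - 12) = (v - 3)/(v + 2)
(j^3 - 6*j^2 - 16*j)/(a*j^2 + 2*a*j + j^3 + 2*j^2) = (j - 8)/(a + j)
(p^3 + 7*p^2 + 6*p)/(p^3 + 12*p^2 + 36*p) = (p + 1)/(p + 6)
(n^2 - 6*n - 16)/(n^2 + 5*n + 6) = (n - 8)/(n + 3)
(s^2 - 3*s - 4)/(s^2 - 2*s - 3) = (s - 4)/(s - 3)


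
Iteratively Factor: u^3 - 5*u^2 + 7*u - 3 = (u - 3)*(u^2 - 2*u + 1) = (u - 3)*(u - 1)*(u - 1)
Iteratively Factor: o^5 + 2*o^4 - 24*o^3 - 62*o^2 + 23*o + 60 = (o + 1)*(o^4 + o^3 - 25*o^2 - 37*o + 60) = (o + 1)*(o + 3)*(o^3 - 2*o^2 - 19*o + 20) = (o - 5)*(o + 1)*(o + 3)*(o^2 + 3*o - 4) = (o - 5)*(o + 1)*(o + 3)*(o + 4)*(o - 1)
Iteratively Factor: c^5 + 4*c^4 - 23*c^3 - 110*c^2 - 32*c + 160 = (c + 2)*(c^4 + 2*c^3 - 27*c^2 - 56*c + 80) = (c - 5)*(c + 2)*(c^3 + 7*c^2 + 8*c - 16) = (c - 5)*(c + 2)*(c + 4)*(c^2 + 3*c - 4) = (c - 5)*(c - 1)*(c + 2)*(c + 4)*(c + 4)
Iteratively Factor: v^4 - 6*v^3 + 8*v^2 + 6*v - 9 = (v - 1)*(v^3 - 5*v^2 + 3*v + 9) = (v - 3)*(v - 1)*(v^2 - 2*v - 3) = (v - 3)*(v - 1)*(v + 1)*(v - 3)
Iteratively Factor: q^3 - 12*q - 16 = (q + 2)*(q^2 - 2*q - 8) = (q + 2)^2*(q - 4)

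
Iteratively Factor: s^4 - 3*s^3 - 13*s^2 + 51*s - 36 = (s - 3)*(s^3 - 13*s + 12) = (s - 3)^2*(s^2 + 3*s - 4) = (s - 3)^2*(s + 4)*(s - 1)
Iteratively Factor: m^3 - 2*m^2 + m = (m)*(m^2 - 2*m + 1) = m*(m - 1)*(m - 1)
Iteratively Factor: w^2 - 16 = (w - 4)*(w + 4)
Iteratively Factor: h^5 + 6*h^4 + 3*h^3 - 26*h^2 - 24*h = (h + 3)*(h^4 + 3*h^3 - 6*h^2 - 8*h) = h*(h + 3)*(h^3 + 3*h^2 - 6*h - 8) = h*(h + 3)*(h + 4)*(h^2 - h - 2) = h*(h - 2)*(h + 3)*(h + 4)*(h + 1)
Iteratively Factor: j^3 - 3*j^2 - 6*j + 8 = (j + 2)*(j^2 - 5*j + 4) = (j - 1)*(j + 2)*(j - 4)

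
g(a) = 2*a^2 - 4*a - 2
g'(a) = 4*a - 4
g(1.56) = -3.37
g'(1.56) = 2.24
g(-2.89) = 26.26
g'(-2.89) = -15.56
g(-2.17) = 16.10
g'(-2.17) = -12.68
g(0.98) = -4.00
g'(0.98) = -0.08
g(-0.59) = 1.06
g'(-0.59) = -6.36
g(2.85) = 2.84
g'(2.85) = 7.40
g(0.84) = -3.95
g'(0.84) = -0.64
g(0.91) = -3.98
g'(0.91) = -0.36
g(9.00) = 124.00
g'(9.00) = 32.00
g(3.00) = 4.00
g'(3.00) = 8.00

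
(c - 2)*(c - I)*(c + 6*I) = c^3 - 2*c^2 + 5*I*c^2 + 6*c - 10*I*c - 12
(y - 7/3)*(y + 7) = y^2 + 14*y/3 - 49/3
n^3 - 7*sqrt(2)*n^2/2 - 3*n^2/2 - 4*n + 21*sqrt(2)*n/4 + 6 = (n - 3/2)*(n - 4*sqrt(2))*(n + sqrt(2)/2)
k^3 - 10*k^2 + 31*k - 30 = (k - 5)*(k - 3)*(k - 2)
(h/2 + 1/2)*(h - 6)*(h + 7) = h^3/2 + h^2 - 41*h/2 - 21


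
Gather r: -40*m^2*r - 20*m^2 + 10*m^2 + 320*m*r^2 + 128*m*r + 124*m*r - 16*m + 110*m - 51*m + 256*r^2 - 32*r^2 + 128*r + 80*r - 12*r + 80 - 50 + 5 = -10*m^2 + 43*m + r^2*(320*m + 224) + r*(-40*m^2 + 252*m + 196) + 35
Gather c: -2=-2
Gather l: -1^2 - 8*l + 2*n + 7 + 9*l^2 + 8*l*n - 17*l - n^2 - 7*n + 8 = 9*l^2 + l*(8*n - 25) - n^2 - 5*n + 14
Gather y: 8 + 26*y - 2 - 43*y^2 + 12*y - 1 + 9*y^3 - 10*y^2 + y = 9*y^3 - 53*y^2 + 39*y + 5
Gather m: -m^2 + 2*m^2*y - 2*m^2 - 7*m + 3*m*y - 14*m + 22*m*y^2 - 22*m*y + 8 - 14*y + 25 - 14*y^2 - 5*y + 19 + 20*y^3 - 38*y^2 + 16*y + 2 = m^2*(2*y - 3) + m*(22*y^2 - 19*y - 21) + 20*y^3 - 52*y^2 - 3*y + 54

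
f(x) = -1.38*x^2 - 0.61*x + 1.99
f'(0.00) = -0.61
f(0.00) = 1.99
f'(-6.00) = 15.95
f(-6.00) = -44.03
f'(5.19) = -14.93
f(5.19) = -38.35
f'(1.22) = -3.98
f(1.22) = -0.81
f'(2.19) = -6.65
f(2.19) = -5.96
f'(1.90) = -5.85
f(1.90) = -4.15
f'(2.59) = -7.76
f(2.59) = -8.85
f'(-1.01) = 2.18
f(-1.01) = 1.20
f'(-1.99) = 4.88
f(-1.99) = -2.26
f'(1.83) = -5.66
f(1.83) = -3.75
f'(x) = -2.76*x - 0.61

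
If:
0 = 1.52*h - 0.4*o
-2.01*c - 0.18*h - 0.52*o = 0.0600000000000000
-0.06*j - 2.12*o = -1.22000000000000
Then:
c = -0.282272846294842*o - 0.0298507462686567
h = 0.263157894736842*o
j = 20.3333333333333 - 35.3333333333333*o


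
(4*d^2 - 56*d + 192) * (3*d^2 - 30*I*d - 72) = 12*d^4 - 168*d^3 - 120*I*d^3 + 288*d^2 + 1680*I*d^2 + 4032*d - 5760*I*d - 13824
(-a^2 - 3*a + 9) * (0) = 0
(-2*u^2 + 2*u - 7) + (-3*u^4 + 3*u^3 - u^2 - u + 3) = -3*u^4 + 3*u^3 - 3*u^2 + u - 4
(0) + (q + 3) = q + 3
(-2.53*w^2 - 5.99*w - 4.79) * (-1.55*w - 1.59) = 3.9215*w^3 + 13.3072*w^2 + 16.9486*w + 7.6161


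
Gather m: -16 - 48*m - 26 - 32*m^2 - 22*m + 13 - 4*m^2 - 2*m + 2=-36*m^2 - 72*m - 27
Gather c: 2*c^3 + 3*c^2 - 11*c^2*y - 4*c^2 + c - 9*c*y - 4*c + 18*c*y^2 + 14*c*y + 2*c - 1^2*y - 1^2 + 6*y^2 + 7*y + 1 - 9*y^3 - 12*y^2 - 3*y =2*c^3 + c^2*(-11*y - 1) + c*(18*y^2 + 5*y - 1) - 9*y^3 - 6*y^2 + 3*y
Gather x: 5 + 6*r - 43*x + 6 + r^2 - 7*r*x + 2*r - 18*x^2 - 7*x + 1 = r^2 + 8*r - 18*x^2 + x*(-7*r - 50) + 12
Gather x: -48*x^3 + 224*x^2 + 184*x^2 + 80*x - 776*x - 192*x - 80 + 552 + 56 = -48*x^3 + 408*x^2 - 888*x + 528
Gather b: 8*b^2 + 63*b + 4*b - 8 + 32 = 8*b^2 + 67*b + 24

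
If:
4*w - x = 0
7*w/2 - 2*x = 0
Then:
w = 0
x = 0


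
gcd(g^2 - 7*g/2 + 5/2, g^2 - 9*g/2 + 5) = g - 5/2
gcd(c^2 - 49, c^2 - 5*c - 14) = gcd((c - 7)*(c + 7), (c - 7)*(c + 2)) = c - 7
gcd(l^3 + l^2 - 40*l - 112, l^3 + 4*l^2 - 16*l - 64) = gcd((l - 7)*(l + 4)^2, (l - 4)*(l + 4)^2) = l^2 + 8*l + 16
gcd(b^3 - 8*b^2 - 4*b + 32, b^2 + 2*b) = b + 2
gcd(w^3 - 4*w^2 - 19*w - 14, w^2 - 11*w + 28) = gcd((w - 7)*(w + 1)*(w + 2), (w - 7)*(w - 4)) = w - 7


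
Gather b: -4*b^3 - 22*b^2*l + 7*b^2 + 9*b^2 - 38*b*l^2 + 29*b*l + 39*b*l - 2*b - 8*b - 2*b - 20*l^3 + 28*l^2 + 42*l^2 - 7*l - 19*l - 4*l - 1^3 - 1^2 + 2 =-4*b^3 + b^2*(16 - 22*l) + b*(-38*l^2 + 68*l - 12) - 20*l^3 + 70*l^2 - 30*l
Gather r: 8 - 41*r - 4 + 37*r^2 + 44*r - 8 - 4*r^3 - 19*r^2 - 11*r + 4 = -4*r^3 + 18*r^2 - 8*r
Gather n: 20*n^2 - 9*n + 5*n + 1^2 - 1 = 20*n^2 - 4*n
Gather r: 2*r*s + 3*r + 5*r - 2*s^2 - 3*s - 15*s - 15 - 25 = r*(2*s + 8) - 2*s^2 - 18*s - 40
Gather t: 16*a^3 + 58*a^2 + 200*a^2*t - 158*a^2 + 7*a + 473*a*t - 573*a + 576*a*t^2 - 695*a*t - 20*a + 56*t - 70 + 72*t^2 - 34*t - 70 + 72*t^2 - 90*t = 16*a^3 - 100*a^2 - 586*a + t^2*(576*a + 144) + t*(200*a^2 - 222*a - 68) - 140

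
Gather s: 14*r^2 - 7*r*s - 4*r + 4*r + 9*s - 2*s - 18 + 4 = 14*r^2 + s*(7 - 7*r) - 14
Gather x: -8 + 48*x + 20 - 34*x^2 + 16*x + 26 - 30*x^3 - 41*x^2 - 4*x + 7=-30*x^3 - 75*x^2 + 60*x + 45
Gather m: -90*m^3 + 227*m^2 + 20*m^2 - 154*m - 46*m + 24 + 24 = -90*m^3 + 247*m^2 - 200*m + 48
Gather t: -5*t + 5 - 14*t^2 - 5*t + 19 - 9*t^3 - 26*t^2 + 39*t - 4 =-9*t^3 - 40*t^2 + 29*t + 20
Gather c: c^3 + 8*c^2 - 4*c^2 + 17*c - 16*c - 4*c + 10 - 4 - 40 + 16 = c^3 + 4*c^2 - 3*c - 18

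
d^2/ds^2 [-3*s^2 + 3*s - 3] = -6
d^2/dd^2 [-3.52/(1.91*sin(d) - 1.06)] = (12.841312*sin(d)^2 + 7.126592*sin(d) - 25.682624)/(1.91*sin(d) - 1.06)^3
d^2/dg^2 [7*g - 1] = 0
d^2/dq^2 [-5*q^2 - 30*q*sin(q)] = 30*q*sin(q) - 60*cos(q) - 10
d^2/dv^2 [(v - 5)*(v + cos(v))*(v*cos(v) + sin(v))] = -v^3*cos(v) - 7*v^2*sin(v) + 5*v^2*cos(v) - 2*v^2*cos(2*v) + 25*v*sin(v) - 6*v*sin(2*v) + 10*v*cos(v) + 10*v*cos(2*v) + 2*sin(v) + 20*sin(2*v) - 20*cos(v) + 3*cos(2*v) + 1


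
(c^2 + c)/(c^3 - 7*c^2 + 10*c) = (c + 1)/(c^2 - 7*c + 10)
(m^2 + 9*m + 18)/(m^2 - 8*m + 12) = (m^2 + 9*m + 18)/(m^2 - 8*m + 12)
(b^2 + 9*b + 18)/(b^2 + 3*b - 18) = (b + 3)/(b - 3)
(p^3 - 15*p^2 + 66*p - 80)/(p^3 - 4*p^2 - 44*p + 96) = (p - 5)/(p + 6)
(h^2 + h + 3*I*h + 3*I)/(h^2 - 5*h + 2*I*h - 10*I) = (h^2 + h*(1 + 3*I) + 3*I)/(h^2 + h*(-5 + 2*I) - 10*I)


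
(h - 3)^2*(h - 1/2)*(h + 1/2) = h^4 - 6*h^3 + 35*h^2/4 + 3*h/2 - 9/4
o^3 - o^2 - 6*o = o*(o - 3)*(o + 2)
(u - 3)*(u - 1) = u^2 - 4*u + 3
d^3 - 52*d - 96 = (d - 8)*(d + 2)*(d + 6)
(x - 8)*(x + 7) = x^2 - x - 56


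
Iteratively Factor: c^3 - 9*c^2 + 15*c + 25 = (c - 5)*(c^2 - 4*c - 5) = (c - 5)^2*(c + 1)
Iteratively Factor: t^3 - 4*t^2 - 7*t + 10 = (t + 2)*(t^2 - 6*t + 5) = (t - 1)*(t + 2)*(t - 5)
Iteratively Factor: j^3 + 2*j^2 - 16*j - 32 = (j + 2)*(j^2 - 16) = (j - 4)*(j + 2)*(j + 4)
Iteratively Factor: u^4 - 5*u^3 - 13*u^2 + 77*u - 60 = (u + 4)*(u^3 - 9*u^2 + 23*u - 15) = (u - 1)*(u + 4)*(u^2 - 8*u + 15) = (u - 3)*(u - 1)*(u + 4)*(u - 5)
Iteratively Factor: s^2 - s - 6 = (s + 2)*(s - 3)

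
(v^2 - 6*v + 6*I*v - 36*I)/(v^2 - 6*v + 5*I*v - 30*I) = (v + 6*I)/(v + 5*I)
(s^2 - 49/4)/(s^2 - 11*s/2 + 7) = (s + 7/2)/(s - 2)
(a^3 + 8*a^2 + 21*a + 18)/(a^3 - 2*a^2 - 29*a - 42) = (a + 3)/(a - 7)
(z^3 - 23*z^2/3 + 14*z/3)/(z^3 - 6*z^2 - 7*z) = (z - 2/3)/(z + 1)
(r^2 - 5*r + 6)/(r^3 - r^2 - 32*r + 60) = (r - 3)/(r^2 + r - 30)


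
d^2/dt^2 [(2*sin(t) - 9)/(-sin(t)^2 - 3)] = 2*(9*sin(t)^5 - 18*sin(t)^4 + 81*sin(t)^2 + 7*sin(t) + 15*sin(3*t)/2 - sin(5*t)/2 - 27)/(sin(t)^2 + 3)^3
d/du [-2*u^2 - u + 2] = -4*u - 1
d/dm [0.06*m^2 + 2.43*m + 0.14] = 0.12*m + 2.43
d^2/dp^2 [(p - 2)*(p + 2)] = 2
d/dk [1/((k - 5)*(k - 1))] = 2*(3 - k)/(k^4 - 12*k^3 + 46*k^2 - 60*k + 25)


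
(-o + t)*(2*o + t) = -2*o^2 + o*t + t^2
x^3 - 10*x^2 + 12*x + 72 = (x - 6)^2*(x + 2)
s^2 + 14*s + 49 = (s + 7)^2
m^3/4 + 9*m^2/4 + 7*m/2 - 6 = (m/4 + 1)*(m - 1)*(m + 6)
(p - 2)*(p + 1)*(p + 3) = p^3 + 2*p^2 - 5*p - 6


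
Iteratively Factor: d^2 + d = (d + 1)*(d)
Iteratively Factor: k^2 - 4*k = (k)*(k - 4)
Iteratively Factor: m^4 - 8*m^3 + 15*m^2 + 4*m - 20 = (m - 2)*(m^3 - 6*m^2 + 3*m + 10) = (m - 2)^2*(m^2 - 4*m - 5) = (m - 2)^2*(m + 1)*(m - 5)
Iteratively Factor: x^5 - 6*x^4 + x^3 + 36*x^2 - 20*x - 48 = (x + 2)*(x^4 - 8*x^3 + 17*x^2 + 2*x - 24) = (x - 3)*(x + 2)*(x^3 - 5*x^2 + 2*x + 8) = (x - 3)*(x + 1)*(x + 2)*(x^2 - 6*x + 8) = (x - 3)*(x - 2)*(x + 1)*(x + 2)*(x - 4)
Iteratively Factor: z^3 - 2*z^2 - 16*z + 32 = (z - 2)*(z^2 - 16) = (z - 2)*(z + 4)*(z - 4)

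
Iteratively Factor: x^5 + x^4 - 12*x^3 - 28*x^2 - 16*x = (x + 2)*(x^4 - x^3 - 10*x^2 - 8*x) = (x - 4)*(x + 2)*(x^3 + 3*x^2 + 2*x) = (x - 4)*(x + 1)*(x + 2)*(x^2 + 2*x) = x*(x - 4)*(x + 1)*(x + 2)*(x + 2)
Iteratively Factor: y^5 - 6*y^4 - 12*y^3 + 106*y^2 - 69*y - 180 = (y - 3)*(y^4 - 3*y^3 - 21*y^2 + 43*y + 60) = (y - 3)^2*(y^3 - 21*y - 20) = (y - 3)^2*(y + 4)*(y^2 - 4*y - 5) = (y - 3)^2*(y + 1)*(y + 4)*(y - 5)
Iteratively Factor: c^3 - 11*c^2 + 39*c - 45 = (c - 3)*(c^2 - 8*c + 15) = (c - 3)^2*(c - 5)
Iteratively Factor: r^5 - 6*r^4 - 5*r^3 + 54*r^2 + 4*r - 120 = (r - 3)*(r^4 - 3*r^3 - 14*r^2 + 12*r + 40) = (r - 5)*(r - 3)*(r^3 + 2*r^2 - 4*r - 8) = (r - 5)*(r - 3)*(r + 2)*(r^2 - 4) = (r - 5)*(r - 3)*(r - 2)*(r + 2)*(r + 2)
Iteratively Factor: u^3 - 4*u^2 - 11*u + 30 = (u - 5)*(u^2 + u - 6) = (u - 5)*(u - 2)*(u + 3)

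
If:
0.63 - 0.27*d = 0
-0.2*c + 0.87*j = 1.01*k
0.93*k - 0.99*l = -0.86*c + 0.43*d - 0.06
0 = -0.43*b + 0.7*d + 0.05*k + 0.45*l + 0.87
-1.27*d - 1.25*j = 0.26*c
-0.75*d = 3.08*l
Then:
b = 4.79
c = 4.48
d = 2.33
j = -3.30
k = -3.73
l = -0.57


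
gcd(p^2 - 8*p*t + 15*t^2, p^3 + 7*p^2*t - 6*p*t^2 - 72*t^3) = p - 3*t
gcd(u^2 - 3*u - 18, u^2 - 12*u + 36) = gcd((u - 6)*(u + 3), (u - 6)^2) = u - 6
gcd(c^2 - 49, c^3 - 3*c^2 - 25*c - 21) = c - 7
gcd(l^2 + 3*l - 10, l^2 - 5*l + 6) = l - 2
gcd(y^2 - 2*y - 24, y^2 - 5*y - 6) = y - 6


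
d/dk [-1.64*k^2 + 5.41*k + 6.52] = 5.41 - 3.28*k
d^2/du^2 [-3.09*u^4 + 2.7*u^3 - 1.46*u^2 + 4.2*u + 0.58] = -37.08*u^2 + 16.2*u - 2.92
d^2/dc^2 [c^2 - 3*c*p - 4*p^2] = 2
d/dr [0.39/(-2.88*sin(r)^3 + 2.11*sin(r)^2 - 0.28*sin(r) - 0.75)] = (3.3696*sin(r)^2 - 1.6458*sin(r) + 0.1092)*cos(r)/(2.88*sin(r)^3 - 2.11*sin(r)^2 + 0.28*sin(r) + 0.75)^2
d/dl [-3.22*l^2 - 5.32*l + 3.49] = -6.44*l - 5.32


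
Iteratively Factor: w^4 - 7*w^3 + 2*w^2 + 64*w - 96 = (w - 4)*(w^3 - 3*w^2 - 10*w + 24) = (w - 4)^2*(w^2 + w - 6) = (w - 4)^2*(w - 2)*(w + 3)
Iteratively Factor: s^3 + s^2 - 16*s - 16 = (s - 4)*(s^2 + 5*s + 4) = (s - 4)*(s + 1)*(s + 4)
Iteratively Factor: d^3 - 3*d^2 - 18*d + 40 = (d + 4)*(d^2 - 7*d + 10) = (d - 2)*(d + 4)*(d - 5)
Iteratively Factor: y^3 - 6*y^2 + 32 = (y - 4)*(y^2 - 2*y - 8) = (y - 4)*(y + 2)*(y - 4)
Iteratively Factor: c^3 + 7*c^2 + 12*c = (c)*(c^2 + 7*c + 12) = c*(c + 3)*(c + 4)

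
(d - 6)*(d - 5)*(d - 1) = d^3 - 12*d^2 + 41*d - 30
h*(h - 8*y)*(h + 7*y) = h^3 - h^2*y - 56*h*y^2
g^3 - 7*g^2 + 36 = (g - 6)*(g - 3)*(g + 2)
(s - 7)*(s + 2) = s^2 - 5*s - 14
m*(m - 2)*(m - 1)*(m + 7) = m^4 + 4*m^3 - 19*m^2 + 14*m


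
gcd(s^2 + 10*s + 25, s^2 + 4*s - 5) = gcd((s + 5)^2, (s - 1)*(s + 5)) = s + 5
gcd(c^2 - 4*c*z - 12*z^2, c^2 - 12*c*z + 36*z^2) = -c + 6*z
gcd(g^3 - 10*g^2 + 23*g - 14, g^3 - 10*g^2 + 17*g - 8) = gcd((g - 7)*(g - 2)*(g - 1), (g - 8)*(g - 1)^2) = g - 1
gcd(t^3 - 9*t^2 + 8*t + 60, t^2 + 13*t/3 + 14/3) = t + 2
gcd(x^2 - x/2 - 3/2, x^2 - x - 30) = 1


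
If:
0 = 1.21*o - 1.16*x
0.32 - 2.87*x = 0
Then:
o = 0.11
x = 0.11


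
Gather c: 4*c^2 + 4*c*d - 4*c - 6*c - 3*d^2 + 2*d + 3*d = 4*c^2 + c*(4*d - 10) - 3*d^2 + 5*d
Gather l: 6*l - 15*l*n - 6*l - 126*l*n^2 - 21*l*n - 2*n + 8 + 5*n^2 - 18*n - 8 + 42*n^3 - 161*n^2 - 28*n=l*(-126*n^2 - 36*n) + 42*n^3 - 156*n^2 - 48*n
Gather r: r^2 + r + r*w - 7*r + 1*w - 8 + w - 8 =r^2 + r*(w - 6) + 2*w - 16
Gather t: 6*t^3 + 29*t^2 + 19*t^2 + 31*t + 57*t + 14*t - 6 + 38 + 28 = 6*t^3 + 48*t^2 + 102*t + 60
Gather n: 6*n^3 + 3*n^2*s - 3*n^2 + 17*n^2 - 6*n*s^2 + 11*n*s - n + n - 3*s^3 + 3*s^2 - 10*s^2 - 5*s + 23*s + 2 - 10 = 6*n^3 + n^2*(3*s + 14) + n*(-6*s^2 + 11*s) - 3*s^3 - 7*s^2 + 18*s - 8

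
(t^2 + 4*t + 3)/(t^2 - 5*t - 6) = (t + 3)/(t - 6)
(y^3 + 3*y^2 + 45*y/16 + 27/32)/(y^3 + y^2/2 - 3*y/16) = (8*y^2 + 18*y + 9)/(2*y*(4*y - 1))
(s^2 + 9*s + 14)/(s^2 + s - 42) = (s + 2)/(s - 6)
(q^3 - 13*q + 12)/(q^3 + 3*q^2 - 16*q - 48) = (q^2 - 4*q + 3)/(q^2 - q - 12)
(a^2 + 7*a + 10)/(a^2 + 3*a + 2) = (a + 5)/(a + 1)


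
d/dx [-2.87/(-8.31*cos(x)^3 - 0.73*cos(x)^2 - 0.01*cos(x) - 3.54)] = (71.5491*cos(x)^2 + 4.1902*cos(x) + 0.0287)*sin(x)/(8.31*cos(x)^3 + 0.73*cos(x)^2 + 0.01*cos(x) + 3.54)^2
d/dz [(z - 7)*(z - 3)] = 2*z - 10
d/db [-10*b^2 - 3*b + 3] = -20*b - 3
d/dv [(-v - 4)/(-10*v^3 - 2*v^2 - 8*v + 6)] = (5*v^3 + v^2 + 4*v - (v + 4)*(15*v^2 + 2*v + 4) - 3)/(2*(5*v^3 + v^2 + 4*v - 3)^2)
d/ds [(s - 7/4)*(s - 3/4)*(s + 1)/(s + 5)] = (8*s^3 + 54*s^2 - 60*s - 29)/(4*(s^2 + 10*s + 25))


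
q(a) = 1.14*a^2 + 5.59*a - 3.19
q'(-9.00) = -14.93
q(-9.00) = 38.84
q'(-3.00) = -1.25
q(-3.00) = -9.70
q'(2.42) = 11.11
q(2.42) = 17.01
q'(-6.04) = -8.18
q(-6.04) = 4.64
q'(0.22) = 6.09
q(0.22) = -1.91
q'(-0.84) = 3.67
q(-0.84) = -7.08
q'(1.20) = 8.33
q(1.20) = 5.16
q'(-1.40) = 2.40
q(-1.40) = -8.78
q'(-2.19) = 0.60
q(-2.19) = -9.96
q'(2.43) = 11.13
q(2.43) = 17.13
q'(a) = 2.28*a + 5.59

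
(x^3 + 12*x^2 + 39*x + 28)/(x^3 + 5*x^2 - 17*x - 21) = (x + 4)/(x - 3)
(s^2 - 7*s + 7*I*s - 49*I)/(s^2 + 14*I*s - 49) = (s - 7)/(s + 7*I)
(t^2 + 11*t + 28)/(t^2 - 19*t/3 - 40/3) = 3*(t^2 + 11*t + 28)/(3*t^2 - 19*t - 40)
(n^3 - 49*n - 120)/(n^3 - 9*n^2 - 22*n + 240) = (n + 3)/(n - 6)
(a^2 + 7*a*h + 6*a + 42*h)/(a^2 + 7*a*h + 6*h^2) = (a^2 + 7*a*h + 6*a + 42*h)/(a^2 + 7*a*h + 6*h^2)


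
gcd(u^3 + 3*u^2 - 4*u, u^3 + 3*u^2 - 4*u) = u^3 + 3*u^2 - 4*u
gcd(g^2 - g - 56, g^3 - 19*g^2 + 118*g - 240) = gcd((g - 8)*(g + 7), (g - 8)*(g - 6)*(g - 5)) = g - 8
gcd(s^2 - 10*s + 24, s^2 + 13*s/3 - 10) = 1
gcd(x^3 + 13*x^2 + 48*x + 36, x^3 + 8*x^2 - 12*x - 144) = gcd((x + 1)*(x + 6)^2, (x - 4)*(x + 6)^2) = x^2 + 12*x + 36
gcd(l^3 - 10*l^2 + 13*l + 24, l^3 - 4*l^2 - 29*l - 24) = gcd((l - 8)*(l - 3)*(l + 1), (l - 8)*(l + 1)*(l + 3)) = l^2 - 7*l - 8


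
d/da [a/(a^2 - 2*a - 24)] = (a^2 - 2*a*(a - 1) - 2*a - 24)/(-a^2 + 2*a + 24)^2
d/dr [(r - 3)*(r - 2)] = 2*r - 5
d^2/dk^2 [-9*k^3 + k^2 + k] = 2 - 54*k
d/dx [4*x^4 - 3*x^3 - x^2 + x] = 16*x^3 - 9*x^2 - 2*x + 1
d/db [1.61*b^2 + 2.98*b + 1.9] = 3.22*b + 2.98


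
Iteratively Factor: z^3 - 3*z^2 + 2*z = (z - 2)*(z^2 - z) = z*(z - 2)*(z - 1)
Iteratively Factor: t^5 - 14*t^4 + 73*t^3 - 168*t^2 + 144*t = (t - 4)*(t^4 - 10*t^3 + 33*t^2 - 36*t) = (t - 4)*(t - 3)*(t^3 - 7*t^2 + 12*t) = t*(t - 4)*(t - 3)*(t^2 - 7*t + 12) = t*(t - 4)*(t - 3)^2*(t - 4)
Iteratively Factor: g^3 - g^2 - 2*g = (g)*(g^2 - g - 2) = g*(g - 2)*(g + 1)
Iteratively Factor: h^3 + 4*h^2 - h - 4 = (h + 1)*(h^2 + 3*h - 4) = (h - 1)*(h + 1)*(h + 4)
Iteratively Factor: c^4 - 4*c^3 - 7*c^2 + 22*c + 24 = (c - 3)*(c^3 - c^2 - 10*c - 8) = (c - 4)*(c - 3)*(c^2 + 3*c + 2) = (c - 4)*(c - 3)*(c + 1)*(c + 2)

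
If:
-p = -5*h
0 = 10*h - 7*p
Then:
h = 0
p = 0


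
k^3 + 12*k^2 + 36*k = k*(k + 6)^2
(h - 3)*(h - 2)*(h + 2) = h^3 - 3*h^2 - 4*h + 12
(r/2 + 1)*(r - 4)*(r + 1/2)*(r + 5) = r^4/2 + 7*r^3/4 - 33*r^2/4 - 49*r/2 - 10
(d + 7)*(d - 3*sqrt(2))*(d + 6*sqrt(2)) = d^3 + 3*sqrt(2)*d^2 + 7*d^2 - 36*d + 21*sqrt(2)*d - 252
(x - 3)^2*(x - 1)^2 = x^4 - 8*x^3 + 22*x^2 - 24*x + 9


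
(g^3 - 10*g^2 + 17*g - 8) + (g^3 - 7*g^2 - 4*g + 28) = 2*g^3 - 17*g^2 + 13*g + 20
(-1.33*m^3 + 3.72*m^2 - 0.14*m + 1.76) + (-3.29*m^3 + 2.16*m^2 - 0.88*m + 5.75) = -4.62*m^3 + 5.88*m^2 - 1.02*m + 7.51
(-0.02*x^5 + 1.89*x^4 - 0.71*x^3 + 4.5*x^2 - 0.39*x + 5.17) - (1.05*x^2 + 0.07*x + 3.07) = -0.02*x^5 + 1.89*x^4 - 0.71*x^3 + 3.45*x^2 - 0.46*x + 2.1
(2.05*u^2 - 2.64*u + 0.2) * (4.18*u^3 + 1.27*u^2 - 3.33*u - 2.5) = 8.569*u^5 - 8.4317*u^4 - 9.3433*u^3 + 3.9202*u^2 + 5.934*u - 0.5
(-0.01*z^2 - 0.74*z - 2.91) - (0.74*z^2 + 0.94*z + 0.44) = -0.75*z^2 - 1.68*z - 3.35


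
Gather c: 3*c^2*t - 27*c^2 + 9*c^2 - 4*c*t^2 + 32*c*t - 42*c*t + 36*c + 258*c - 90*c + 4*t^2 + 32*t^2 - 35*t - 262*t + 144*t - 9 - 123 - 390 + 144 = c^2*(3*t - 18) + c*(-4*t^2 - 10*t + 204) + 36*t^2 - 153*t - 378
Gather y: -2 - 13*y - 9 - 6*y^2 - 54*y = -6*y^2 - 67*y - 11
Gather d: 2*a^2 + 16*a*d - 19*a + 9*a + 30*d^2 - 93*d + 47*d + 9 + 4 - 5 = 2*a^2 - 10*a + 30*d^2 + d*(16*a - 46) + 8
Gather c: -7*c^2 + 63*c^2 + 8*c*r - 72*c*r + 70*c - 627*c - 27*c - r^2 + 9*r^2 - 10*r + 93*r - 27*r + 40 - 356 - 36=56*c^2 + c*(-64*r - 584) + 8*r^2 + 56*r - 352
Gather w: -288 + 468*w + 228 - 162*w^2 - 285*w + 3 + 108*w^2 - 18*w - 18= -54*w^2 + 165*w - 75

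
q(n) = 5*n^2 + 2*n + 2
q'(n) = 10*n + 2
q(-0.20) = 1.80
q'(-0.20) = 0.00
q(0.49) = 4.18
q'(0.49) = 6.90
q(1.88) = 23.43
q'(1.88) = 20.80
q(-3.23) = 47.70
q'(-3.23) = -30.30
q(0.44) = 3.85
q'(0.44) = 6.40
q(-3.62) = 60.28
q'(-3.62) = -34.20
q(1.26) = 12.46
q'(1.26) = 14.60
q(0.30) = 3.05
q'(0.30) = 5.00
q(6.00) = 194.00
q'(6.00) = 62.00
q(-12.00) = 698.00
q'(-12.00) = -118.00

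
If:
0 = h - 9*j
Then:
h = 9*j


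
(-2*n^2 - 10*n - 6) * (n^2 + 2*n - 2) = -2*n^4 - 14*n^3 - 22*n^2 + 8*n + 12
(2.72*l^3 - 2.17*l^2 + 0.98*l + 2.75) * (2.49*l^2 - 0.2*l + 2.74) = 6.7728*l^5 - 5.9473*l^4 + 10.327*l^3 + 0.7057*l^2 + 2.1352*l + 7.535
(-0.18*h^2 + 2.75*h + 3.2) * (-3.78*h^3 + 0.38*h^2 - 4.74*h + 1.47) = 0.6804*h^5 - 10.4634*h^4 - 10.1978*h^3 - 12.0836*h^2 - 11.1255*h + 4.704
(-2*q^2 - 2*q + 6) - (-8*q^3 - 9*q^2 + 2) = 8*q^3 + 7*q^2 - 2*q + 4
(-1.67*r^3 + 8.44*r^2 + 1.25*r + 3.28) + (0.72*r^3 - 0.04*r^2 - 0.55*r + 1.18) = -0.95*r^3 + 8.4*r^2 + 0.7*r + 4.46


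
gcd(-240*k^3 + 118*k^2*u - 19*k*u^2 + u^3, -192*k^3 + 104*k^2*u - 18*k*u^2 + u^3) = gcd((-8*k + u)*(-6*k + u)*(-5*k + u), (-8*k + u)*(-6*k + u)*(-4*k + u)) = 48*k^2 - 14*k*u + u^2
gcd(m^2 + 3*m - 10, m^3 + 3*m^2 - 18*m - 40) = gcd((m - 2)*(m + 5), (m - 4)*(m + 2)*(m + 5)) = m + 5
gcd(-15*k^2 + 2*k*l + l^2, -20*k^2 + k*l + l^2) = 5*k + l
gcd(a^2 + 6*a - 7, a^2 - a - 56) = a + 7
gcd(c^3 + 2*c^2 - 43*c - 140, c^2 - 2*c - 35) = c^2 - 2*c - 35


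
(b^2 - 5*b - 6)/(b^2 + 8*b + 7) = (b - 6)/(b + 7)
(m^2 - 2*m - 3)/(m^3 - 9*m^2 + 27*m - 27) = (m + 1)/(m^2 - 6*m + 9)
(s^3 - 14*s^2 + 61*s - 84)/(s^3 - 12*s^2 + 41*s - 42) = (s - 4)/(s - 2)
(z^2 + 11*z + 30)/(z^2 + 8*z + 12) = (z + 5)/(z + 2)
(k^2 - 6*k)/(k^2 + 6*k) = (k - 6)/(k + 6)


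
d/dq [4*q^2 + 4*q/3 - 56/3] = 8*q + 4/3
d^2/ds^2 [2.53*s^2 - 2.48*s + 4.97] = 5.06000000000000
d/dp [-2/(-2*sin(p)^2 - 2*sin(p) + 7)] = -(4*sin(2*p) + 4*cos(p))/(-2*sin(p) + cos(2*p) + 6)^2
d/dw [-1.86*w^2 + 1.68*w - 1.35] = 1.68 - 3.72*w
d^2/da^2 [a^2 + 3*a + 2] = 2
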